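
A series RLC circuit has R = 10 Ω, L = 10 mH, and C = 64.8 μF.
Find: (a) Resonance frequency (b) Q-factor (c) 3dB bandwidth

Step 1 — Resonance: ω₀ = 1/√(LC) = 1/√(0.01·6.48e-05) = 1242 rad/s.
Step 2 — f₀ = ω₀/(2π) = 197.7 Hz.
Step 3 — Series Q: Q = ω₀L/R = 1242·0.01/10 = 1.242.
Step 4 — Bandwidth: Δω = ω₀/Q = 1000 rad/s; BW = Δω/(2π) = 159.2 Hz.

(a) f₀ = 197.7 Hz  (b) Q = 1.242  (c) BW = 159.2 Hz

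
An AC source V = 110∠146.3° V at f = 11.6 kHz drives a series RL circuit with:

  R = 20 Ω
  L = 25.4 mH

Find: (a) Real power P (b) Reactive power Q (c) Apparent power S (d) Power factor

Step 1 — Angular frequency: ω = 2π·f = 2π·1.16e+04 = 7.288e+04 rad/s.
Step 2 — Component impedances:
  R: Z = R = 20 Ω
  L: Z = jωL = j·7.288e+04·0.0254 = 0 + j1851 Ω
Step 3 — Series combination: Z_total = R + L = 20 + j1851 Ω = 1851∠89.4° Ω.
Step 4 — Source phasor: V = 110∠146.3° V = -91.51 + j61.03 V.
Step 5 — Current: I = V / Z = 0.03243 + j0.04978 A = 0.05941∠56.9° A.
Step 6 — Complex power: S = V·I* = 0.0706 + j6.535 VA.
Step 7 — Real power: P = Re(S) = 0.0706 W.
Step 8 — Reactive power: Q = Im(S) = 6.535 VAR.
Step 9 — Apparent power: |S| = 6.536 VA.
Step 10 — Power factor: PF = P/|S| = 0.0108 (lagging).

(a) P = 0.0706 W  (b) Q = 6.535 VAR  (c) S = 6.536 VA  (d) PF = 0.0108 (lagging)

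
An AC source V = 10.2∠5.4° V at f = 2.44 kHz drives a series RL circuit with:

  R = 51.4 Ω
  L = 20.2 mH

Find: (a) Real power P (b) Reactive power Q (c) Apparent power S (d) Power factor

Step 1 — Angular frequency: ω = 2π·f = 2π·2440 = 1.533e+04 rad/s.
Step 2 — Component impedances:
  R: Z = R = 51.4 Ω
  L: Z = jωL = j·1.533e+04·0.0202 = 0 + j309.7 Ω
Step 3 — Series combination: Z_total = R + L = 51.4 + j309.7 Ω = 313.9∠80.6° Ω.
Step 4 — Source phasor: V = 10.2∠5.4° V = 10.15 + j0.9599 V.
Step 5 — Current: I = V / Z = 0.008313 - j0.03141 A = 0.03249∠-75.2° A.
Step 6 — Complex power: S = V·I* = 0.05426 + j0.3269 VA.
Step 7 — Real power: P = Re(S) = 0.05426 W.
Step 8 — Reactive power: Q = Im(S) = 0.3269 VAR.
Step 9 — Apparent power: |S| = 0.3314 VA.
Step 10 — Power factor: PF = P/|S| = 0.1637 (lagging).

(a) P = 0.05426 W  (b) Q = 0.3269 VAR  (c) S = 0.3314 VA  (d) PF = 0.1637 (lagging)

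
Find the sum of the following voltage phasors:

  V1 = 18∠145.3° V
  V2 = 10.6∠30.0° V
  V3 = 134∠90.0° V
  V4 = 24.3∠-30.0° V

Step 1 — Convert each phasor to rectangular form:
  V1 = 18·(cos(145.3°) + j·sin(145.3°)) = -14.8 + j10.25 V
  V2 = 10.6·(cos(30.0°) + j·sin(30.0°)) = 9.18 + j5.3 V
  V3 = 134·(cos(90.0°) + j·sin(90.0°)) = 0 + j134 V
  V4 = 24.3·(cos(-30.0°) + j·sin(-30.0°)) = 21.04 - j12.15 V
Step 2 — Sum components: V_total = 15.43 + j137.4 V.
Step 3 — Convert to polar: |V_total| = 138.3 V, ∠V_total = 83.6°.

V_total = 138.3∠83.6° V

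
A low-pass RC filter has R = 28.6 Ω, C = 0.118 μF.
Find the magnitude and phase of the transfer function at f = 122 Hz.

Step 1 — Angular frequency: ω = 2π·122 = 766.5 rad/s.
Step 2 — Transfer function: H(jω) = 1/(1 + jωRC).
Step 3 — Denominator: 1 + jωRC = 1 + j·766.5·28.6·1.18e-07 = 1 + j0.002587.
Step 4 — H = 1 - j0.002587.
Step 5 — Magnitude: |H| = 1 (-0.0 dB); phase: φ = -0.1°.

|H| = 1 (-0.0 dB), φ = -0.1°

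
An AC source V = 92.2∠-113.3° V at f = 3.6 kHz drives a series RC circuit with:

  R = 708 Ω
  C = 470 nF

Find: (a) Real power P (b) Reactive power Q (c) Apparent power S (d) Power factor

Step 1 — Angular frequency: ω = 2π·f = 2π·3600 = 2.262e+04 rad/s.
Step 2 — Component impedances:
  R: Z = R = 708 Ω
  C: Z = 1/(jωC) = -j/(ω·C) = 0 - j94.06 Ω
Step 3 — Series combination: Z_total = R + C = 708 - j94.06 Ω = 714.2∠-7.6° Ω.
Step 4 — Source phasor: V = 92.2∠-113.3° V = -36.47 - j84.68 V.
Step 5 — Current: I = V / Z = -0.035 - j0.1243 A = 0.1291∠-105.7° A.
Step 6 — Complex power: S = V·I* = 11.8 - j1.568 VA.
Step 7 — Real power: P = Re(S) = 11.8 W.
Step 8 — Reactive power: Q = Im(S) = -1.568 VAR.
Step 9 — Apparent power: |S| = 11.9 VA.
Step 10 — Power factor: PF = P/|S| = 0.9913 (leading).

(a) P = 11.8 W  (b) Q = -1.568 VAR  (c) S = 11.9 VA  (d) PF = 0.9913 (leading)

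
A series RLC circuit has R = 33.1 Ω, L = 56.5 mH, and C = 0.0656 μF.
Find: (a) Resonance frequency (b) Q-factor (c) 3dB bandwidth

Step 1 — Resonance: ω₀ = 1/√(LC) = 1/√(0.0565·6.56e-08) = 1.643e+04 rad/s.
Step 2 — f₀ = ω₀/(2π) = 2614 Hz.
Step 3 — Series Q: Q = ω₀L/R = 1.643e+04·0.0565/33.1 = 28.04.
Step 4 — Bandwidth: Δω = ω₀/Q = 585.8 rad/s; BW = Δω/(2π) = 93.24 Hz.

(a) f₀ = 2614 Hz  (b) Q = 28.04  (c) BW = 93.24 Hz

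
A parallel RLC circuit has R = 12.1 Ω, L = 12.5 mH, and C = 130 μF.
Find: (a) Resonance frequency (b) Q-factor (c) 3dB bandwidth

Step 1 — Resonance: ω₀ = 1/√(LC) = 1/√(0.0125·0.00013) = 784.5 rad/s.
Step 2 — f₀ = ω₀/(2π) = 124.9 Hz.
Step 3 — Parallel Q: Q = R/(ω₀L) = 12.1/(784.5·0.0125) = 1.234.
Step 4 — Bandwidth: Δω = ω₀/Q = 635.7 rad/s; BW = Δω/(2π) = 101.2 Hz.

(a) f₀ = 124.9 Hz  (b) Q = 1.234  (c) BW = 101.2 Hz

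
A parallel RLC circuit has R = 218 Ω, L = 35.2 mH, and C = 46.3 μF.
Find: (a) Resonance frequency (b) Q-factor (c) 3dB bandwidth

Step 1 — Resonance: ω₀ = 1/√(LC) = 1/√(0.0352·4.63e-05) = 783.3 rad/s.
Step 2 — f₀ = ω₀/(2π) = 124.7 Hz.
Step 3 — Parallel Q: Q = R/(ω₀L) = 218/(783.3·0.0352) = 7.906.
Step 4 — Bandwidth: Δω = ω₀/Q = 99.07 rad/s; BW = Δω/(2π) = 15.77 Hz.

(a) f₀ = 124.7 Hz  (b) Q = 7.906  (c) BW = 15.77 Hz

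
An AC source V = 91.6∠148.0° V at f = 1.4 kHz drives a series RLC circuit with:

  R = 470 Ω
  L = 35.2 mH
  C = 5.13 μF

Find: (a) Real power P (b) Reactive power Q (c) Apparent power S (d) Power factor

Step 1 — Angular frequency: ω = 2π·f = 2π·1400 = 8796 rad/s.
Step 2 — Component impedances:
  R: Z = R = 470 Ω
  L: Z = jωL = j·8796·0.0352 = 0 + j309.6 Ω
  C: Z = 1/(jωC) = -j/(ω·C) = 0 - j22.16 Ω
Step 3 — Series combination: Z_total = R + L + C = 470 + j287.5 Ω = 550.9∠31.5° Ω.
Step 4 — Source phasor: V = 91.6∠148.0° V = -77.68 + j48.54 V.
Step 5 — Current: I = V / Z = -0.07431 + j0.1487 A = 0.1663∠116.5° A.
Step 6 — Complex power: S = V·I* = 12.99 + j7.946 VA.
Step 7 — Real power: P = Re(S) = 12.99 W.
Step 8 — Reactive power: Q = Im(S) = 7.946 VAR.
Step 9 — Apparent power: |S| = 15.23 VA.
Step 10 — Power factor: PF = P/|S| = 0.8531 (lagging).

(a) P = 12.99 W  (b) Q = 7.946 VAR  (c) S = 15.23 VA  (d) PF = 0.8531 (lagging)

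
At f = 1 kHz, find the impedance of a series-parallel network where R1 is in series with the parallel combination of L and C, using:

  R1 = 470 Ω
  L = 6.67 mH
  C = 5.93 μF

Step 1 — Angular frequency: ω = 2π·f = 2π·1000 = 6283 rad/s.
Step 2 — Component impedances:
  R1: Z = R = 470 Ω
  L: Z = jωL = j·6283·0.00667 = 0 + j41.91 Ω
  C: Z = 1/(jωC) = -j/(ω·C) = 0 - j26.84 Ω
Step 3 — Parallel branch: L || C = 1/(1/L + 1/C) = 0 - j74.64 Ω.
Step 4 — Series with R1: Z_total = R1 + (L || C) = 470 - j74.64 Ω = 475.9∠-9.0° Ω.

Z = 470 - j74.64 Ω = 475.9∠-9.0° Ω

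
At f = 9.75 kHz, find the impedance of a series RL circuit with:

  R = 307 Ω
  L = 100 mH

Step 1 — Angular frequency: ω = 2π·f = 2π·9750 = 6.126e+04 rad/s.
Step 2 — Component impedances:
  R: Z = R = 307 Ω
  L: Z = jωL = j·6.126e+04·0.1 = 0 + j6126 Ω
Step 3 — Series combination: Z_total = R + L = 307 + j6126 Ω = 6134∠87.1° Ω.

Z = 307 + j6126 Ω = 6134∠87.1° Ω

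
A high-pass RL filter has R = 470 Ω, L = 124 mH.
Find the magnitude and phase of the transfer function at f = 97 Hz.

Step 1 — Angular frequency: ω = 2π·97 = 609.5 rad/s.
Step 2 — Transfer function: H(jω) = jωL/(R + jωL).
Step 3 — Numerator jωL = j·75.57; denominator R + jωL = 470 + j75.57.
Step 4 — H = 0.0252 + j0.1567.
Step 5 — Magnitude: |H| = 0.1588 (-16.0 dB); phase: φ = 80.9°.

|H| = 0.1588 (-16.0 dB), φ = 80.9°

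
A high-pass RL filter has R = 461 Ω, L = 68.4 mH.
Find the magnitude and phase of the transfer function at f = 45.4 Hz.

Step 1 — Angular frequency: ω = 2π·45.4 = 285.3 rad/s.
Step 2 — Transfer function: H(jω) = jωL/(R + jωL).
Step 3 — Numerator jωL = j·19.51; denominator R + jωL = 461 + j19.51.
Step 4 — H = 0.001788 + j0.04225.
Step 5 — Magnitude: |H| = 0.04229 (-27.5 dB); phase: φ = 87.6°.

|H| = 0.04229 (-27.5 dB), φ = 87.6°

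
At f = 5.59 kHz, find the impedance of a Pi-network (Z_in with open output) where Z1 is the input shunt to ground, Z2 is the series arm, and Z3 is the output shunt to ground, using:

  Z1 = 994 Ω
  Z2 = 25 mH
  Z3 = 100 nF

Step 1 — Angular frequency: ω = 2π·f = 2π·5590 = 3.512e+04 rad/s.
Step 2 — Component impedances:
  Z1: Z = R = 994 Ω
  Z2: Z = jωL = j·3.512e+04·0.025 = 0 + j878.1 Ω
  Z3: Z = 1/(jωC) = -j/(ω·C) = 0 - j284.7 Ω
Step 3 — With open output, the series arm Z2 and the output shunt Z3 appear in series to ground: Z2 + Z3 = 0 + j593.4 Ω.
Step 4 — Parallel with input shunt Z1: Z_in = Z1 || (Z2 + Z3) = 261.1 + j437.5 Ω = 509.5∠59.2° Ω.

Z = 261.1 + j437.5 Ω = 509.5∠59.2° Ω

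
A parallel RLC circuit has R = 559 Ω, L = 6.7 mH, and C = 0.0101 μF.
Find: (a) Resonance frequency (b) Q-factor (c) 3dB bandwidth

Step 1 — Resonance: ω₀ = 1/√(LC) = 1/√(0.0067·1.01e-08) = 1.216e+05 rad/s.
Step 2 — f₀ = ω₀/(2π) = 1.935e+04 Hz.
Step 3 — Parallel Q: Q = R/(ω₀L) = 559/(1.216e+05·0.0067) = 0.6863.
Step 4 — Bandwidth: Δω = ω₀/Q = 1.771e+05 rad/s; BW = Δω/(2π) = 2.819e+04 Hz.

(a) f₀ = 1.935e+04 Hz  (b) Q = 0.6863  (c) BW = 2.819e+04 Hz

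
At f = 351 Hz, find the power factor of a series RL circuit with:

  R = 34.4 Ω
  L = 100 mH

Step 1 — Angular frequency: ω = 2π·f = 2π·351 = 2205 rad/s.
Step 2 — Component impedances:
  R: Z = R = 34.4 Ω
  L: Z = jωL = j·2205·0.1 = 0 + j220.5 Ω
Step 3 — Series combination: Z_total = R + L = 34.4 + j220.5 Ω = 223.2∠81.1° Ω.
Step 4 — Power factor: PF = cos(φ) = Re(Z)/|Z| = 34.4/223.2 = 0.1541.
Step 5 — Type: Im(Z) = 220.5 ⇒ lagging (phase φ = 81.1°).

PF = 0.1541 (lagging, φ = 81.1°)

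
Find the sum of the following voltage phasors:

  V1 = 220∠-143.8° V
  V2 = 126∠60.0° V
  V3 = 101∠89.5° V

Step 1 — Convert each phasor to rectangular form:
  V1 = 220·(cos(-143.8°) + j·sin(-143.8°)) = -177.5 - j129.9 V
  V2 = 126·(cos(60.0°) + j·sin(60.0°)) = 63 + j109.1 V
  V3 = 101·(cos(89.5°) + j·sin(89.5°)) = 0.8814 + j101 V
Step 2 — Sum components: V_total = -113.6 + j80.18 V.
Step 3 — Convert to polar: |V_total| = 139.1 V, ∠V_total = 144.8°.

V_total = 139.1∠144.8° V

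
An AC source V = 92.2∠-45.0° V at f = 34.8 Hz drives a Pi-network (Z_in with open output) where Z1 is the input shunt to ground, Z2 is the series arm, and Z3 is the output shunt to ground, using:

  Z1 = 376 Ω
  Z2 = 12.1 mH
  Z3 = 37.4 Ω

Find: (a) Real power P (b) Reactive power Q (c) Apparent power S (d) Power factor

Step 1 — Angular frequency: ω = 2π·f = 2π·34.8 = 218.7 rad/s.
Step 2 — Component impedances:
  Z1: Z = R = 376 Ω
  Z2: Z = jωL = j·218.7·0.0121 = 0 + j2.646 Ω
  Z3: Z = R = 37.4 Ω
Step 3 — With open output, the series arm Z2 and the output shunt Z3 appear in series to ground: Z2 + Z3 = 37.4 + j2.646 Ω.
Step 4 — Parallel with input shunt Z1: Z_in = Z1 || (Z2 + Z3) = 34.03 + j2.189 Ω = 34.1∠3.7° Ω.
Step 5 — Source phasor: V = 92.2∠-45.0° V = 65.2 - j65.2 V.
Step 6 — Current: I = V / Z = 1.785 - j2.031 A = 2.704∠-48.7° A.
Step 7 — Complex power: S = V·I* = 248.8 + j16 VA.
Step 8 — Real power: P = Re(S) = 248.8 W.
Step 9 — Reactive power: Q = Im(S) = 16 VAR.
Step 10 — Apparent power: |S| = 249.3 VA.
Step 11 — Power factor: PF = P/|S| = 0.9979 (lagging).

(a) P = 248.8 W  (b) Q = 16 VAR  (c) S = 249.3 VA  (d) PF = 0.9979 (lagging)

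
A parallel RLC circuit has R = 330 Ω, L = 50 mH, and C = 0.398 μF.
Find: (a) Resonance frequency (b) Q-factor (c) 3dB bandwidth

Step 1 — Resonance: ω₀ = 1/√(LC) = 1/√(0.05·3.98e-07) = 7089 rad/s.
Step 2 — f₀ = ω₀/(2π) = 1128 Hz.
Step 3 — Parallel Q: Q = R/(ω₀L) = 330/(7089·0.05) = 0.931.
Step 4 — Bandwidth: Δω = ω₀/Q = 7614 rad/s; BW = Δω/(2π) = 1212 Hz.

(a) f₀ = 1128 Hz  (b) Q = 0.931  (c) BW = 1212 Hz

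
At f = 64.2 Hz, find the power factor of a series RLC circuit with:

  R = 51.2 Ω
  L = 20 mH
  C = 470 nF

Step 1 — Angular frequency: ω = 2π·f = 2π·64.2 = 403.4 rad/s.
Step 2 — Component impedances:
  R: Z = R = 51.2 Ω
  L: Z = jωL = j·403.4·0.02 = 0 + j8.068 Ω
  C: Z = 1/(jωC) = -j/(ω·C) = 0 - j5275 Ω
Step 3 — Series combination: Z_total = R + L + C = 51.2 - j5267 Ω = 5267∠-89.4° Ω.
Step 4 — Power factor: PF = cos(φ) = Re(Z)/|Z| = 51.2/5267 = 0.009721.
Step 5 — Type: Im(Z) = -5267 ⇒ leading (phase φ = -89.4°).

PF = 0.009721 (leading, φ = -89.4°)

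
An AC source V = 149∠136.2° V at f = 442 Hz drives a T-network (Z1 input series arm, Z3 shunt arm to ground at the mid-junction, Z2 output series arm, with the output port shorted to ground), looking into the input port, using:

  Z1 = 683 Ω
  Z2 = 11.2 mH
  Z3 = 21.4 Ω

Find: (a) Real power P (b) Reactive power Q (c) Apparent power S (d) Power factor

Step 1 — Angular frequency: ω = 2π·f = 2π·442 = 2777 rad/s.
Step 2 — Component impedances:
  Z1: Z = R = 683 Ω
  Z2: Z = jωL = j·2777·0.0112 = 0 + j31.1 Ω
  Z3: Z = R = 21.4 Ω
Step 3 — With the output port shorted to ground, the output series arm Z2 runs from the junction to ground; the shunt arm Z3 also runs from the junction to ground. They appear in parallel: Z3 || Z2 = 14.52 + j9.993 Ω.
Step 4 — Series with input arm Z1: Z_in = Z1 + (Z3 || Z2) = 697.5 + j9.993 Ω = 697.6∠0.8° Ω.
Step 5 — Source phasor: V = 149∠136.2° V = -107.5 + j103.1 V.
Step 6 — Current: I = V / Z = -0.152 + j0.15 A = 0.2136∠135.4° A.
Step 7 — Complex power: S = V·I* = 31.82 + j0.4559 VA.
Step 8 — Real power: P = Re(S) = 31.82 W.
Step 9 — Reactive power: Q = Im(S) = 0.4559 VAR.
Step 10 — Apparent power: |S| = 31.82 VA.
Step 11 — Power factor: PF = P/|S| = 0.9999 (lagging).

(a) P = 31.82 W  (b) Q = 0.4559 VAR  (c) S = 31.82 VA  (d) PF = 0.9999 (lagging)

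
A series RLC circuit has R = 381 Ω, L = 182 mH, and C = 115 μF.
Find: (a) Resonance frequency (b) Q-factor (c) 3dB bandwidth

Step 1 — Resonance condition Im(Z)=0 gives ω₀ = 1/√(LC).
Step 2 — ω₀ = 1/√(0.182·0.000115) = 218.6 rad/s.
Step 3 — f₀ = ω₀/(2π) = 34.79 Hz.
Step 4 — Series Q: Q = ω₀L/R = 218.6·0.182/381 = 0.1044.
Step 5 — 3dB bandwidth: Δω = ω₀/Q = 2093 rad/s; BW = Δω/(2π) = 333.2 Hz.

(a) f₀ = 34.79 Hz  (b) Q = 0.1044  (c) BW = 333.2 Hz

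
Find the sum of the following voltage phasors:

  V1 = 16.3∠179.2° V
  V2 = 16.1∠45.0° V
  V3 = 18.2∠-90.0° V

Step 1 — Convert each phasor to rectangular form:
  V1 = 16.3·(cos(179.2°) + j·sin(179.2°)) = -16.3 + j0.2276 V
  V2 = 16.1·(cos(45.0°) + j·sin(45.0°)) = 11.38 + j11.38 V
  V3 = 18.2·(cos(-90.0°) + j·sin(-90.0°)) = 0 - j18.2 V
Step 2 — Sum components: V_total = -4.914 - j6.588 V.
Step 3 — Convert to polar: |V_total| = 8.219 V, ∠V_total = -126.7°.

V_total = 8.219∠-126.7° V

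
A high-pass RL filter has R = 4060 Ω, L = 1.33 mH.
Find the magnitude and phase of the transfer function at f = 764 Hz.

Step 1 — Angular frequency: ω = 2π·764 = 4800 rad/s.
Step 2 — Transfer function: H(jω) = jωL/(R + jωL).
Step 3 — Numerator jωL = j·6.384; denominator R + jωL = 4060 + j6.384.
Step 4 — H = 2.473e-06 + j0.001573.
Step 5 — Magnitude: |H| = 0.001573 (-56.1 dB); phase: φ = 89.9°.

|H| = 0.001573 (-56.1 dB), φ = 89.9°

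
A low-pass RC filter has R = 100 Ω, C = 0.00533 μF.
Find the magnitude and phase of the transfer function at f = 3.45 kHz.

Step 1 — Angular frequency: ω = 2π·3450 = 2.168e+04 rad/s.
Step 2 — Transfer function: H(jω) = 1/(1 + jωRC).
Step 3 — Denominator: 1 + jωRC = 1 + j·2.168e+04·100·5.33e-09 = 1 + j0.01155.
Step 4 — H = 0.9999 - j0.01155.
Step 5 — Magnitude: |H| = 0.9999 (-0.0 dB); phase: φ = -0.7°.

|H| = 0.9999 (-0.0 dB), φ = -0.7°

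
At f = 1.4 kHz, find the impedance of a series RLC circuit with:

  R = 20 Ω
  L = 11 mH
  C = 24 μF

Step 1 — Angular frequency: ω = 2π·f = 2π·1400 = 8796 rad/s.
Step 2 — Component impedances:
  R: Z = R = 20 Ω
  L: Z = jωL = j·8796·0.011 = 0 + j96.76 Ω
  C: Z = 1/(jωC) = -j/(ω·C) = 0 - j4.737 Ω
Step 3 — Series combination: Z_total = R + L + C = 20 + j92.02 Ω = 94.17∠77.7° Ω.

Z = 20 + j92.02 Ω = 94.17∠77.7° Ω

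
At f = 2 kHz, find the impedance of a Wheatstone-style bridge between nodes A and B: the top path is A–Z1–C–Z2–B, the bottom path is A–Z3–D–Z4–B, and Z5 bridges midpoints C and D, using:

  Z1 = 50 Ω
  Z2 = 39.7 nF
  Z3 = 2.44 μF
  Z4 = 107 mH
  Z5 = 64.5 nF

Step 1 — Angular frequency: ω = 2π·f = 2π·2000 = 1.257e+04 rad/s.
Step 2 — Component impedances:
  Z1: Z = R = 50 Ω
  Z2: Z = 1/(jωC) = -j/(ω·C) = 0 - j2004 Ω
  Z3: Z = 1/(jωC) = -j/(ω·C) = 0 - j32.61 Ω
  Z4: Z = jωL = j·1.257e+04·0.107 = 0 + j1345 Ω
  Z5: Z = 1/(jωC) = -j/(ω·C) = 0 - j1234 Ω
Step 3 — Bridge requires nodal analysis (the Z5 bridge couples midpoints C and D, so the two paths cannot be reduced to a simple series/parallel combination). Setting node B to ground and injecting 1 A at node A, the 3-node admittance system at A, C, D solves to V_A = Z_AB = 164.3 + j3787 Ω = 3791∠87.5° Ω.

Z = 164.3 + j3787 Ω = 3791∠87.5° Ω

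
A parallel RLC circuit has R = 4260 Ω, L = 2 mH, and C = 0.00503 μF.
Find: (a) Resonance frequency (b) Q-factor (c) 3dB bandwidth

Step 1 — Resonance: ω₀ = 1/√(LC) = 1/√(0.002·5.03e-09) = 3.153e+05 rad/s.
Step 2 — f₀ = ω₀/(2π) = 5.018e+04 Hz.
Step 3 — Parallel Q: Q = R/(ω₀L) = 4260/(3.153e+05·0.002) = 6.756.
Step 4 — Bandwidth: Δω = ω₀/Q = 4.667e+04 rad/s; BW = Δω/(2π) = 7427 Hz.

(a) f₀ = 5.018e+04 Hz  (b) Q = 6.756  (c) BW = 7427 Hz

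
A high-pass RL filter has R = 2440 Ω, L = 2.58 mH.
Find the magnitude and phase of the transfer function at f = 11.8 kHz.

Step 1 — Angular frequency: ω = 2π·1.18e+04 = 7.414e+04 rad/s.
Step 2 — Transfer function: H(jω) = jωL/(R + jωL).
Step 3 — Numerator jωL = j·191.3; denominator R + jωL = 2440 + j191.3.
Step 4 — H = 0.006108 + j0.07792.
Step 5 — Magnitude: |H| = 0.07816 (-22.1 dB); phase: φ = 85.5°.

|H| = 0.07816 (-22.1 dB), φ = 85.5°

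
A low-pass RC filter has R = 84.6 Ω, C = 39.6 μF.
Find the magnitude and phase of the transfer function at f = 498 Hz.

Step 1 — Angular frequency: ω = 2π·498 = 3129 rad/s.
Step 2 — Transfer function: H(jω) = 1/(1 + jωRC).
Step 3 — Denominator: 1 + jωRC = 1 + j·3129·84.6·3.96e-05 = 1 + j10.48.
Step 4 — H = 0.009018 - j0.09453.
Step 5 — Magnitude: |H| = 0.09496 (-20.4 dB); phase: φ = -84.6°.

|H| = 0.09496 (-20.4 dB), φ = -84.6°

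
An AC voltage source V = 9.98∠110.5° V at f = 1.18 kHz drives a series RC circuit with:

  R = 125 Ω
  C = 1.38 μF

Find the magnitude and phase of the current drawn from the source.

Step 1 — Angular frequency: ω = 2π·f = 2π·1180 = 7414 rad/s.
Step 2 — Component impedances:
  R: Z = R = 125 Ω
  C: Z = 1/(jωC) = -j/(ω·C) = 0 - j97.74 Ω
Step 3 — Series combination: Z_total = R + C = 125 - j97.74 Ω = 158.7∠-38.0° Ω.
Step 4 — Source phasor: V = 9.98∠110.5° V = -3.495 + j9.348 V.
Step 5 — Ohm's law: I = V / Z_total = (-3.495 + j9.348) / (125 - j97.74) = -0.05364 + j0.03284 A.
Step 6 — Convert to polar: |I| = 0.0629 A, ∠I = 148.5°.

I = 0.0629∠148.5° A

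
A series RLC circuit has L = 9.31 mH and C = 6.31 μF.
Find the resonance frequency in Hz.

Step 1 — Resonance condition Im(Z)=0 gives ω₀ = 1/√(LC).
Step 2 — ω₀ = 1/√(0.00931·6.31e-06) = 4126 rad/s.
Step 3 — f₀ = ω₀/(2π) = 656.6 Hz.

f₀ = 656.6 Hz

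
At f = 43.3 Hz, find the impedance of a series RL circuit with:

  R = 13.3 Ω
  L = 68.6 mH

Step 1 — Angular frequency: ω = 2π·f = 2π·43.3 = 272.1 rad/s.
Step 2 — Component impedances:
  R: Z = R = 13.3 Ω
  L: Z = jωL = j·272.1·0.0686 = 0 + j18.66 Ω
Step 3 — Series combination: Z_total = R + L = 13.3 + j18.66 Ω = 22.92∠54.5° Ω.

Z = 13.3 + j18.66 Ω = 22.92∠54.5° Ω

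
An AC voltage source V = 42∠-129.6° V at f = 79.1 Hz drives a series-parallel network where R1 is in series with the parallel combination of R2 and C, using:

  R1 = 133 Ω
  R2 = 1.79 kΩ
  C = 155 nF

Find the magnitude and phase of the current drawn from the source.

Step 1 — Angular frequency: ω = 2π·f = 2π·79.1 = 497 rad/s.
Step 2 — Component impedances:
  R1: Z = R = 133 Ω
  R2: Z = R = 1790 Ω
  C: Z = 1/(jωC) = -j/(ω·C) = 0 - j1.298e+04 Ω
Step 3 — Parallel branch: R2 || C = 1/(1/R2 + 1/C) = 1757 - j242.2 Ω.
Step 4 — Series with R1: Z_total = R1 + (R2 || C) = 1890 - j242.2 Ω = 1905∠-7.3° Ω.
Step 5 — Source phasor: V = 42∠-129.6° V = -26.77 - j32.36 V.
Step 6 — Ohm's law: I = V / Z_total = (-26.77 - j32.36) / (1890 - j242.2) = -0.01178 - j0.01864 A.
Step 7 — Convert to polar: |I| = 0.02205 A, ∠I = -122.3°.

I = 0.02205∠-122.3° A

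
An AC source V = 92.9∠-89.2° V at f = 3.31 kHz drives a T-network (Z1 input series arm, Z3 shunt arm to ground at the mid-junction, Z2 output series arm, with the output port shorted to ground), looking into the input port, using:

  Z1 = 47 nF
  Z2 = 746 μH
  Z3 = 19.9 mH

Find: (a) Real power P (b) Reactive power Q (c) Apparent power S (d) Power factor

Step 1 — Angular frequency: ω = 2π·f = 2π·3310 = 2.08e+04 rad/s.
Step 2 — Component impedances:
  Z1: Z = 1/(jωC) = -j/(ω·C) = 0 - j1023 Ω
  Z2: Z = jωL = j·2.08e+04·0.000746 = 0 + j15.51 Ω
  Z3: Z = jωL = j·2.08e+04·0.0199 = 0 + j413.9 Ω
Step 3 — With the output port shorted to ground, the output series arm Z2 runs from the junction to ground; the shunt arm Z3 also runs from the junction to ground. They appear in parallel: Z3 || Z2 = 0 + j14.95 Ω.
Step 4 — Series with input arm Z1: Z_in = Z1 + (Z3 || Z2) = 0 - j1008 Ω = 1008∠-90.0° Ω.
Step 5 — Source phasor: V = 92.9∠-89.2° V = 1.297 - j92.89 V.
Step 6 — Current: I = V / Z = 0.09215 + j0.001287 A = 0.09215∠0.8° A.
Step 7 — Complex power: S = V·I* = 0 - j8.561 VA.
Step 8 — Real power: P = Re(S) = 0 W.
Step 9 — Reactive power: Q = Im(S) = -8.561 VAR.
Step 10 — Apparent power: |S| = 8.561 VA.
Step 11 — Power factor: PF = P/|S| = 0 (leading).

(a) P = 0 W  (b) Q = -8.561 VAR  (c) S = 8.561 VA  (d) PF = 0 (leading)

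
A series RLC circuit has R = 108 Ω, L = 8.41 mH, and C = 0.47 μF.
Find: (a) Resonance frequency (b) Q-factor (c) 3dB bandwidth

Step 1 — Resonance condition Im(Z)=0 gives ω₀ = 1/√(LC).
Step 2 — ω₀ = 1/√(0.00841·4.7e-07) = 1.591e+04 rad/s.
Step 3 — f₀ = ω₀/(2π) = 2531 Hz.
Step 4 — Series Q: Q = ω₀L/R = 1.591e+04·0.00841/108 = 1.239.
Step 5 — 3dB bandwidth: Δω = ω₀/Q = 1.284e+04 rad/s; BW = Δω/(2π) = 2044 Hz.

(a) f₀ = 2531 Hz  (b) Q = 1.239  (c) BW = 2044 Hz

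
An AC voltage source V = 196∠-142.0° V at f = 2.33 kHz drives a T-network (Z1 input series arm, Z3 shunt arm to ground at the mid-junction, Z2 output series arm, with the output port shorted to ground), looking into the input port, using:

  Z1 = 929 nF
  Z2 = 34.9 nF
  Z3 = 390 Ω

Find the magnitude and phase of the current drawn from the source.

Step 1 — Angular frequency: ω = 2π·f = 2π·2330 = 1.464e+04 rad/s.
Step 2 — Component impedances:
  Z1: Z = 1/(jωC) = -j/(ω·C) = 0 - j73.53 Ω
  Z2: Z = 1/(jωC) = -j/(ω·C) = 0 - j1957 Ω
  Z3: Z = R = 390 Ω
Step 3 — With the output port shorted to ground, the output series arm Z2 runs from the junction to ground; the shunt arm Z3 also runs from the junction to ground. They appear in parallel: Z3 || Z2 = 375.1 - j74.74 Ω.
Step 4 — Series with input arm Z1: Z_in = Z1 + (Z3 || Z2) = 375.1 - j148.3 Ω = 403.3∠-21.6° Ω.
Step 5 — Source phasor: V = 196∠-142.0° V = -154.5 - j120.7 V.
Step 6 — Ohm's law: I = V / Z_total = (-154.5 - j120.7) / (375.1 - j148.3) = -0.2461 - j0.419 A.
Step 7 — Convert to polar: |I| = 0.4859 A, ∠I = -120.4°.

I = 0.4859∠-120.4° A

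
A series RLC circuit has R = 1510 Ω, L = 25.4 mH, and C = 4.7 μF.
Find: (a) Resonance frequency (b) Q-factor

Step 1 — Resonance condition Im(Z)=0 gives ω₀ = 1/√(LC).
Step 2 — ω₀ = 1/√(0.0254·4.7e-06) = 2894 rad/s.
Step 3 — f₀ = ω₀/(2π) = 460.6 Hz.
Step 4 — Series Q: Q = ω₀L/R = 2894·0.0254/1510 = 0.04868.

(a) f₀ = 460.6 Hz  (b) Q = 0.04868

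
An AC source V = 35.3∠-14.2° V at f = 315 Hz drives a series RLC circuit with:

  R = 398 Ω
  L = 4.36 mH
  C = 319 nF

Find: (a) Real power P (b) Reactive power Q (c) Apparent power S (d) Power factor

Step 1 — Angular frequency: ω = 2π·f = 2π·315 = 1979 rad/s.
Step 2 — Component impedances:
  R: Z = R = 398 Ω
  L: Z = jωL = j·1979·0.00436 = 0 + j8.629 Ω
  C: Z = 1/(jωC) = -j/(ω·C) = 0 - j1584 Ω
Step 3 — Series combination: Z_total = R + L + C = 398 - j1575 Ω = 1625∠-75.8° Ω.
Step 4 — Source phasor: V = 35.3∠-14.2° V = 34.22 - j8.659 V.
Step 5 — Current: I = V / Z = 0.01033 + j0.01912 A = 0.02173∠61.6° A.
Step 6 — Complex power: S = V·I* = 0.1879 - j0.7436 VA.
Step 7 — Real power: P = Re(S) = 0.1879 W.
Step 8 — Reactive power: Q = Im(S) = -0.7436 VAR.
Step 9 — Apparent power: |S| = 0.7669 VA.
Step 10 — Power factor: PF = P/|S| = 0.245 (leading).

(a) P = 0.1879 W  (b) Q = -0.7436 VAR  (c) S = 0.7669 VA  (d) PF = 0.245 (leading)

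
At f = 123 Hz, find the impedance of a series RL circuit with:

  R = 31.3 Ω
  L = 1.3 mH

Step 1 — Angular frequency: ω = 2π·f = 2π·123 = 772.8 rad/s.
Step 2 — Component impedances:
  R: Z = R = 31.3 Ω
  L: Z = jωL = j·772.8·0.0013 = 0 + j1.005 Ω
Step 3 — Series combination: Z_total = R + L = 31.3 + j1.005 Ω = 31.32∠1.8° Ω.

Z = 31.3 + j1.005 Ω = 31.32∠1.8° Ω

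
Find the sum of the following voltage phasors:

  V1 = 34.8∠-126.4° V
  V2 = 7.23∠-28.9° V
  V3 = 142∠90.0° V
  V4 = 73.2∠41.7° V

Step 1 — Convert each phasor to rectangular form:
  V1 = 34.8·(cos(-126.4°) + j·sin(-126.4°)) = -20.65 - j28.01 V
  V2 = 7.23·(cos(-28.9°) + j·sin(-28.9°)) = 6.33 - j3.494 V
  V3 = 142·(cos(90.0°) + j·sin(90.0°)) = 0 + j142 V
  V4 = 73.2·(cos(41.7°) + j·sin(41.7°)) = 54.65 + j48.69 V
Step 2 — Sum components: V_total = 40.33 + j159.2 V.
Step 3 — Convert to polar: |V_total| = 164.2 V, ∠V_total = 75.8°.

V_total = 164.2∠75.8° V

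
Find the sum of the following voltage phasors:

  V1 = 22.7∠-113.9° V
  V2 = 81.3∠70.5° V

Step 1 — Convert each phasor to rectangular form:
  V1 = 22.7·(cos(-113.9°) + j·sin(-113.9°)) = -9.197 - j20.75 V
  V2 = 81.3·(cos(70.5°) + j·sin(70.5°)) = 27.14 + j76.64 V
Step 2 — Sum components: V_total = 17.94 + j55.88 V.
Step 3 — Convert to polar: |V_total| = 58.69 V, ∠V_total = 72.2°.

V_total = 58.69∠72.2° V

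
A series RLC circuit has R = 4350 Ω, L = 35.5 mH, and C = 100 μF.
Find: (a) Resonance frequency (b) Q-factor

Step 1 — Resonance condition Im(Z)=0 gives ω₀ = 1/√(LC).
Step 2 — ω₀ = 1/√(0.0355·0.0001) = 530.7 rad/s.
Step 3 — f₀ = ω₀/(2π) = 84.47 Hz.
Step 4 — Series Q: Q = ω₀L/R = 530.7·0.0355/4350 = 0.004331.

(a) f₀ = 84.47 Hz  (b) Q = 0.004331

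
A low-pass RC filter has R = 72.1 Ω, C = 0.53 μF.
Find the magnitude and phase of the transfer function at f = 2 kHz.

Step 1 — Angular frequency: ω = 2π·2000 = 1.257e+04 rad/s.
Step 2 — Transfer function: H(jω) = 1/(1 + jωRC).
Step 3 — Denominator: 1 + jωRC = 1 + j·1.257e+04·72.1·5.3e-07 = 1 + j0.4802.
Step 4 — H = 0.8126 - j0.3902.
Step 5 — Magnitude: |H| = 0.9015 (-0.9 dB); phase: φ = -25.7°.

|H| = 0.9015 (-0.9 dB), φ = -25.7°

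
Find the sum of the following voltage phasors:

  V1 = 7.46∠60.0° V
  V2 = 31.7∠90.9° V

Step 1 — Convert each phasor to rectangular form:
  V1 = 7.46·(cos(60.0°) + j·sin(60.0°)) = 3.73 + j6.461 V
  V2 = 31.7·(cos(90.9°) + j·sin(90.9°)) = -0.4979 + j31.7 V
Step 2 — Sum components: V_total = 3.232 + j38.16 V.
Step 3 — Convert to polar: |V_total| = 38.29 V, ∠V_total = 85.2°.

V_total = 38.29∠85.2° V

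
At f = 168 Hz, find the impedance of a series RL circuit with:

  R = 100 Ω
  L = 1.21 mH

Step 1 — Angular frequency: ω = 2π·f = 2π·168 = 1056 rad/s.
Step 2 — Component impedances:
  R: Z = R = 100 Ω
  L: Z = jωL = j·1056·0.00121 = 0 + j1.277 Ω
Step 3 — Series combination: Z_total = R + L = 100 + j1.277 Ω = 100∠0.7° Ω.

Z = 100 + j1.277 Ω = 100∠0.7° Ω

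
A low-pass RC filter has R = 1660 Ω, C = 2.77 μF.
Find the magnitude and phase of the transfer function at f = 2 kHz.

Step 1 — Angular frequency: ω = 2π·2000 = 1.257e+04 rad/s.
Step 2 — Transfer function: H(jω) = 1/(1 + jωRC).
Step 3 — Denominator: 1 + jωRC = 1 + j·1.257e+04·1660·2.77e-06 = 1 + j57.78.
Step 4 — H = 0.0002994 - j0.0173.
Step 5 — Magnitude: |H| = 0.0173 (-35.2 dB); phase: φ = -89.0°.

|H| = 0.0173 (-35.2 dB), φ = -89.0°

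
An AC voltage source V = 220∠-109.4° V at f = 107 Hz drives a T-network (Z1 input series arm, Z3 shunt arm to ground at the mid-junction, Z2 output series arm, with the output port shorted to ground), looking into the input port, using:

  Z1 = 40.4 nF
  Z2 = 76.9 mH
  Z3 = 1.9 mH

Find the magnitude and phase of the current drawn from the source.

Step 1 — Angular frequency: ω = 2π·f = 2π·107 = 672.3 rad/s.
Step 2 — Component impedances:
  Z1: Z = 1/(jωC) = -j/(ω·C) = 0 - j3.682e+04 Ω
  Z2: Z = jωL = j·672.3·0.0769 = 0 + j51.7 Ω
  Z3: Z = jωL = j·672.3·0.0019 = 0 + j1.277 Ω
Step 3 — With the output port shorted to ground, the output series arm Z2 runs from the junction to ground; the shunt arm Z3 also runs from the junction to ground. They appear in parallel: Z3 || Z2 = 0 + j1.247 Ω.
Step 4 — Series with input arm Z1: Z_in = Z1 + (Z3 || Z2) = 0 - j3.682e+04 Ω = 3.682e+04∠-90.0° Ω.
Step 5 — Source phasor: V = 220∠-109.4° V = -73.08 - j207.5 V.
Step 6 — Ohm's law: I = V / Z_total = (-73.08 - j207.5) / (0 - j3.682e+04) = 0.005636 - j0.001985 A.
Step 7 — Convert to polar: |I| = 0.005976 A, ∠I = -19.4°.

I = 0.005976∠-19.4° A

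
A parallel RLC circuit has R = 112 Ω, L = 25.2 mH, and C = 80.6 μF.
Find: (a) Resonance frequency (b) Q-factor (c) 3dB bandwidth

Step 1 — Resonance: ω₀ = 1/√(LC) = 1/√(0.0252·8.06e-05) = 701.7 rad/s.
Step 2 — f₀ = ω₀/(2π) = 111.7 Hz.
Step 3 — Parallel Q: Q = R/(ω₀L) = 112/(701.7·0.0252) = 6.334.
Step 4 — Bandwidth: Δω = ω₀/Q = 110.8 rad/s; BW = Δω/(2π) = 17.63 Hz.

(a) f₀ = 111.7 Hz  (b) Q = 6.334  (c) BW = 17.63 Hz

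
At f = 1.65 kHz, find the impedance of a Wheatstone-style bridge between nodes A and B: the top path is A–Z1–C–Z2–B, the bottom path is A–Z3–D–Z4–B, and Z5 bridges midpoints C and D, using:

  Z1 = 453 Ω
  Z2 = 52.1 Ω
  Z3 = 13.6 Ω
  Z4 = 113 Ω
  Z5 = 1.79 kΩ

Step 1 — Angular frequency: ω = 2π·f = 2π·1650 = 1.037e+04 rad/s.
Step 2 — Component impedances:
  Z1: Z = R = 453 Ω
  Z2: Z = R = 52.1 Ω
  Z3: Z = R = 13.6 Ω
  Z4: Z = R = 113 Ω
  Z5: Z = R = 1790 Ω
Step 3 — Bridge requires nodal analysis (the Z5 bridge couples midpoints C and D, so the two paths cannot be reduced to a simple series/parallel combination). Setting node B to ground and injecting 1 A at node A, the 3-node admittance system at A, C, D solves to V_A = Z_AB = 97.89 Ω = 97.89∠0.0° Ω.

Z = 97.89 Ω = 97.89∠0.0° Ω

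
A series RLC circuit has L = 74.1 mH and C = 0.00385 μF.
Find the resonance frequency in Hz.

Step 1 — Resonance condition Im(Z)=0 gives ω₀ = 1/√(LC).
Step 2 — ω₀ = 1/√(0.0741·3.85e-09) = 5.921e+04 rad/s.
Step 3 — f₀ = ω₀/(2π) = 9423 Hz.

f₀ = 9423 Hz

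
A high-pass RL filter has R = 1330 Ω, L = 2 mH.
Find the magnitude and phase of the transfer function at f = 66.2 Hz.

Step 1 — Angular frequency: ω = 2π·66.2 = 415.9 rad/s.
Step 2 — Transfer function: H(jω) = jωL/(R + jωL).
Step 3 — Numerator jωL = j·0.8319; denominator R + jωL = 1330 + j0.8319.
Step 4 — H = 3.912e-07 + j0.0006255.
Step 5 — Magnitude: |H| = 0.0006255 (-64.1 dB); phase: φ = 90.0°.

|H| = 0.0006255 (-64.1 dB), φ = 90.0°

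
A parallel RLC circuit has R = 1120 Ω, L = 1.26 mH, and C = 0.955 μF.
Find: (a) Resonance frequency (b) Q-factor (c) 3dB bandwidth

Step 1 — Resonance: ω₀ = 1/√(LC) = 1/√(0.00126·9.55e-07) = 2.883e+04 rad/s.
Step 2 — f₀ = ω₀/(2π) = 4588 Hz.
Step 3 — Parallel Q: Q = R/(ω₀L) = 1120/(2.883e+04·0.00126) = 30.83.
Step 4 — Bandwidth: Δω = ω₀/Q = 934.9 rad/s; BW = Δω/(2π) = 148.8 Hz.

(a) f₀ = 4588 Hz  (b) Q = 30.83  (c) BW = 148.8 Hz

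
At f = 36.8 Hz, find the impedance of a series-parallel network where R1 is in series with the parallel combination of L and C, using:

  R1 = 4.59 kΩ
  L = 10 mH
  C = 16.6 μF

Step 1 — Angular frequency: ω = 2π·f = 2π·36.8 = 231.2 rad/s.
Step 2 — Component impedances:
  R1: Z = R = 4590 Ω
  L: Z = jωL = j·231.2·0.01 = 0 + j2.312 Ω
  C: Z = 1/(jωC) = -j/(ω·C) = 0 - j260.5 Ω
Step 3 — Parallel branch: L || C = 1/(1/L + 1/C) = 0 + j2.333 Ω.
Step 4 — Series with R1: Z_total = R1 + (L || C) = 4590 + j2.333 Ω = 4590∠0.0° Ω.

Z = 4590 + j2.333 Ω = 4590∠0.0° Ω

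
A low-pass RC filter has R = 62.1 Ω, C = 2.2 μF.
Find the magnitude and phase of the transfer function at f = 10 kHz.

Step 1 — Angular frequency: ω = 2π·1e+04 = 6.283e+04 rad/s.
Step 2 — Transfer function: H(jω) = 1/(1 + jωRC).
Step 3 — Denominator: 1 + jωRC = 1 + j·6.283e+04·62.1·2.2e-06 = 1 + j8.584.
Step 4 — H = 0.01339 - j0.1149.
Step 5 — Magnitude: |H| = 0.1157 (-18.7 dB); phase: φ = -83.4°.

|H| = 0.1157 (-18.7 dB), φ = -83.4°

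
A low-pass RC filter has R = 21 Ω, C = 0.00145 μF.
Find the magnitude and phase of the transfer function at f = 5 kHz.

Step 1 — Angular frequency: ω = 2π·5000 = 3.142e+04 rad/s.
Step 2 — Transfer function: H(jω) = 1/(1 + jωRC).
Step 3 — Denominator: 1 + jωRC = 1 + j·3.142e+04·21·1.45e-09 = 1 + j0.0009566.
Step 4 — H = 1 - j0.0009566.
Step 5 — Magnitude: |H| = 1 (-0.0 dB); phase: φ = -0.1°.

|H| = 1 (-0.0 dB), φ = -0.1°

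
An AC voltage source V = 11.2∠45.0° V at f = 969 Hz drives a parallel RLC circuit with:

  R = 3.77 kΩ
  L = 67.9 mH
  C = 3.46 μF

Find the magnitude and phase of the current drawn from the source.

Step 1 — Angular frequency: ω = 2π·f = 2π·969 = 6088 rad/s.
Step 2 — Component impedances:
  R: Z = R = 3770 Ω
  L: Z = jωL = j·6088·0.0679 = 0 + j413.4 Ω
  C: Z = 1/(jωC) = -j/(ω·C) = 0 - j47.47 Ω
Step 3 — Parallel combination: 1/Z_total = 1/R + 1/L + 1/C; Z_total = 0.7627 - j53.62 Ω = 53.62∠-89.2° Ω.
Step 4 — Source phasor: V = 11.2∠45.0° V = 7.92 + j7.92 V.
Step 5 — Ohm's law: I = V / Z_total = (7.92 + j7.92) / (0.7627 - j53.62) = -0.1456 + j0.1498 A.
Step 6 — Convert to polar: |I| = 0.2089 A, ∠I = 134.2°.

I = 0.2089∠134.2° A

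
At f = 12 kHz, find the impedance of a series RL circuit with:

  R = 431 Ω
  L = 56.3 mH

Step 1 — Angular frequency: ω = 2π·f = 2π·1.2e+04 = 7.54e+04 rad/s.
Step 2 — Component impedances:
  R: Z = R = 431 Ω
  L: Z = jωL = j·7.54e+04·0.0563 = 0 + j4245 Ω
Step 3 — Series combination: Z_total = R + L = 431 + j4245 Ω = 4267∠84.2° Ω.

Z = 431 + j4245 Ω = 4267∠84.2° Ω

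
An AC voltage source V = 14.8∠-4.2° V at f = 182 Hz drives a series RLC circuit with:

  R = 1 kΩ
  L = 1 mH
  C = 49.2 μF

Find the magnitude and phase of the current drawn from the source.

Step 1 — Angular frequency: ω = 2π·f = 2π·182 = 1144 rad/s.
Step 2 — Component impedances:
  R: Z = R = 1000 Ω
  L: Z = jωL = j·1144·0.001 = 0 + j1.144 Ω
  C: Z = 1/(jωC) = -j/(ω·C) = 0 - j17.77 Ω
Step 3 — Series combination: Z_total = R + L + C = 1000 - j16.63 Ω = 1000∠-1.0° Ω.
Step 4 — Source phasor: V = 14.8∠-4.2° V = 14.76 - j1.084 V.
Step 5 — Ohm's law: I = V / Z_total = (14.76 - j1.084) / (1000 - j16.63) = 0.01477 - j0.0008382 A.
Step 6 — Convert to polar: |I| = 0.0148 A, ∠I = -3.2°.

I = 0.0148∠-3.2° A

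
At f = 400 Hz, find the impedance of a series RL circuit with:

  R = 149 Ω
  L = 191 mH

Step 1 — Angular frequency: ω = 2π·f = 2π·400 = 2513 rad/s.
Step 2 — Component impedances:
  R: Z = R = 149 Ω
  L: Z = jωL = j·2513·0.191 = 0 + j480 Ω
Step 3 — Series combination: Z_total = R + L = 149 + j480 Ω = 502.6∠72.8° Ω.

Z = 149 + j480 Ω = 502.6∠72.8° Ω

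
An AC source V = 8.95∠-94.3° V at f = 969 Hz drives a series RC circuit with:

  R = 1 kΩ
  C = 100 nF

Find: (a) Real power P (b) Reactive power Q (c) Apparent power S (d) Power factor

Step 1 — Angular frequency: ω = 2π·f = 2π·969 = 6088 rad/s.
Step 2 — Component impedances:
  R: Z = R = 1000 Ω
  C: Z = 1/(jωC) = -j/(ω·C) = 0 - j1642 Ω
Step 3 — Series combination: Z_total = R + C = 1000 - j1642 Ω = 1923∠-58.7° Ω.
Step 4 — Source phasor: V = 8.95∠-94.3° V = -0.6711 - j8.925 V.
Step 5 — Current: I = V / Z = 0.003783 - j0.002712 A = 0.004654∠-35.6° A.
Step 6 — Complex power: S = V·I* = 0.02166 - j0.03558 VA.
Step 7 — Real power: P = Re(S) = 0.02166 W.
Step 8 — Reactive power: Q = Im(S) = -0.03558 VAR.
Step 9 — Apparent power: |S| = 0.04166 VA.
Step 10 — Power factor: PF = P/|S| = 0.52 (leading).

(a) P = 0.02166 W  (b) Q = -0.03558 VAR  (c) S = 0.04166 VA  (d) PF = 0.52 (leading)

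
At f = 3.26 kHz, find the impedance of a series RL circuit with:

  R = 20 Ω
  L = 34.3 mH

Step 1 — Angular frequency: ω = 2π·f = 2π·3260 = 2.048e+04 rad/s.
Step 2 — Component impedances:
  R: Z = R = 20 Ω
  L: Z = jωL = j·2.048e+04·0.0343 = 0 + j702.6 Ω
Step 3 — Series combination: Z_total = R + L = 20 + j702.6 Ω = 702.9∠88.4° Ω.

Z = 20 + j702.6 Ω = 702.9∠88.4° Ω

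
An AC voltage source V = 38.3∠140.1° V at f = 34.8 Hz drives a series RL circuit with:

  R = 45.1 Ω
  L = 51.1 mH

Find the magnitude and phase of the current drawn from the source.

Step 1 — Angular frequency: ω = 2π·f = 2π·34.8 = 218.7 rad/s.
Step 2 — Component impedances:
  R: Z = R = 45.1 Ω
  L: Z = jωL = j·218.7·0.0511 = 0 + j11.17 Ω
Step 3 — Series combination: Z_total = R + L = 45.1 + j11.17 Ω = 46.46∠13.9° Ω.
Step 4 — Source phasor: V = 38.3∠140.1° V = -29.38 + j24.57 V.
Step 5 — Ohm's law: I = V / Z_total = (-29.38 + j24.57) / (45.1 + j11.17) = -0.4867 + j0.6653 A.
Step 6 — Convert to polar: |I| = 0.8243 A, ∠I = 126.2°.

I = 0.8243∠126.2° A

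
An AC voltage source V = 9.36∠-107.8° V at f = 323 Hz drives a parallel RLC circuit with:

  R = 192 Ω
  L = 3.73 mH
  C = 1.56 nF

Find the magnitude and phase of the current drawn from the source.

Step 1 — Angular frequency: ω = 2π·f = 2π·323 = 2029 rad/s.
Step 2 — Component impedances:
  R: Z = R = 192 Ω
  L: Z = jωL = j·2029·0.00373 = 0 + j7.57 Ω
  C: Z = 1/(jωC) = -j/(ω·C) = 0 - j3.159e+05 Ω
Step 3 — Parallel combination: 1/Z_total = 1/R + 1/L + 1/C; Z_total = 0.298 + j7.558 Ω = 7.564∠87.7° Ω.
Step 4 — Source phasor: V = 9.36∠-107.8° V = -2.861 - j8.912 V.
Step 5 — Ohm's law: I = V / Z_total = (-2.861 - j8.912) / (0.298 + j7.558) = -1.192 + j0.3316 A.
Step 6 — Convert to polar: |I| = 1.237 A, ∠I = 164.5°.

I = 1.237∠164.5° A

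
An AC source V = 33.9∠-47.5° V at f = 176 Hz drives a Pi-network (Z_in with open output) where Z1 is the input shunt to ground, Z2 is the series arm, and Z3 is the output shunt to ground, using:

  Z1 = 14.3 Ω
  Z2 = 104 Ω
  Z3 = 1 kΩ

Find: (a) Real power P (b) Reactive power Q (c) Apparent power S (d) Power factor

Step 1 — Angular frequency: ω = 2π·f = 2π·176 = 1106 rad/s.
Step 2 — Component impedances:
  Z1: Z = R = 14.3 Ω
  Z2: Z = R = 104 Ω
  Z3: Z = R = 1000 Ω
Step 3 — With open output, the series arm Z2 and the output shunt Z3 appear in series to ground: Z2 + Z3 = 1104 Ω.
Step 4 — Parallel with input shunt Z1: Z_in = Z1 || (Z2 + Z3) = 14.12 Ω = 14.12∠0.0° Ω.
Step 5 — Source phasor: V = 33.9∠-47.5° V = 22.9 - j24.99 V.
Step 6 — Current: I = V / Z = 1.622 - j1.77 A = 2.401∠-47.5° A.
Step 7 — Complex power: S = V·I* = 81.41 VA.
Step 8 — Real power: P = Re(S) = 81.41 W.
Step 9 — Reactive power: Q = Im(S) = 0 VAR.
Step 10 — Apparent power: |S| = 81.41 VA.
Step 11 — Power factor: PF = P/|S| = 1 (unity).

(a) P = 81.41 W  (b) Q = 0 VAR  (c) S = 81.41 VA  (d) PF = 1 (unity)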